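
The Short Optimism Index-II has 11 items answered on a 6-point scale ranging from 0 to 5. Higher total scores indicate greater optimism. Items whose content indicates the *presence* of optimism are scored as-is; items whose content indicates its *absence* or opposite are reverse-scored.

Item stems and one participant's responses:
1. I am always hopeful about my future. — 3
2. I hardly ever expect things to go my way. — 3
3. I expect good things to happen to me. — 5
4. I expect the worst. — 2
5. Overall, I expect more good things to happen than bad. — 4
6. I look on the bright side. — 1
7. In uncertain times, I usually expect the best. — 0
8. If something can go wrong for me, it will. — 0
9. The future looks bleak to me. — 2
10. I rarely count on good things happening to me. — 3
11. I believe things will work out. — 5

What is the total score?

Items 2, 4, 8, 9, 10 describe the absence/opposite of optimism → reverse-score.
on a 0–5 scale, reversed = 5 − raw.
  item 1: 3
  item 2: 5 − 3 = 2
  item 3: 5
  item 4: 5 − 2 = 3
  item 5: 4
  item 6: 1
  item 7: 0
  item 8: 5 − 0 = 5
  item 9: 5 − 2 = 3
  item 10: 5 − 3 = 2
  item 11: 5
Total = 3 + 2 + 5 + 3 + 4 + 1 + 0 + 5 + 3 + 2 + 5 = 33

33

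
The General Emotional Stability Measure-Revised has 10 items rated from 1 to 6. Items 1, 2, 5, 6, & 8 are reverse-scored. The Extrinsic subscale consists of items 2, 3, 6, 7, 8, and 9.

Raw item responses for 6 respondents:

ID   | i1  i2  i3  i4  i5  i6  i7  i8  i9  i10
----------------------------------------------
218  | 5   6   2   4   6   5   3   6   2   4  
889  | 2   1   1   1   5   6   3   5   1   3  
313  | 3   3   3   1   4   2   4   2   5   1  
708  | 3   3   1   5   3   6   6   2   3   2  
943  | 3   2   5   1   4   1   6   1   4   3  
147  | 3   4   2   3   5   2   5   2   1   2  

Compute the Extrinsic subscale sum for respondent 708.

20

Respondent 708 raw: 3, 3, 1, 5, 3, 6, 6, 2, 3, 2.
Extrinsic items: 2, 3, 6, 7, 8, 9.
Reverse-coded (reversed = (1+6) − raw = 7 − raw):
  item 2: 7 − 3 = 4
  item 3: 1
  item 6: 7 − 6 = 1
  item 7: 6
  item 8: 7 − 2 = 5
  item 9: 3
Sum = 4 + 1 + 1 + 6 + 5 + 3 = 20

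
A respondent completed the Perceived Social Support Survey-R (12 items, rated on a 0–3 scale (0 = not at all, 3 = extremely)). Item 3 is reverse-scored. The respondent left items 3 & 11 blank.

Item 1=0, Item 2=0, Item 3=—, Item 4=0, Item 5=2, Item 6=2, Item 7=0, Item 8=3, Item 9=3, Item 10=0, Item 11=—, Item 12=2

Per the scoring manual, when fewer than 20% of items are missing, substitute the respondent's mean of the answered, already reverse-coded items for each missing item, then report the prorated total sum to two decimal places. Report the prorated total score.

Reverse-coded (reverse-coded value = 3 − response):
Completed scored items (10 of 12): 0, 0, 0, 2, 2, 0, 3, 3, 0, 2; sum = 12.
Person mean = 12 / 10 ≈ 1.2000
Prorated total = (12 / 10) × 12 = 14.40 (to 2 dp)

14.40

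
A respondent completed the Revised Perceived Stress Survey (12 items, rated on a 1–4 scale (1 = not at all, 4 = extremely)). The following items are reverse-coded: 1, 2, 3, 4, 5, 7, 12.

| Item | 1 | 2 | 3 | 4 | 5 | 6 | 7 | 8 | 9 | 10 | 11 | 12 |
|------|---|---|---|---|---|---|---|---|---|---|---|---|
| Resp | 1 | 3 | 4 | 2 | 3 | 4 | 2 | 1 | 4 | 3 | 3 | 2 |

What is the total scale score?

33

Reversing items 1, 2, 3, 4, 5, 7, and 12 with 5 − raw:
Total = (5−1) + (5−3) + (5−4) + (5−2) + (5−3) + 4 + (5−2) + 1 + 4 + 3 + 3 + (5−2)
      = 4 + 2 + 1 + 3 + 2 + 4 + 3 + 1 + 4 + 3 + 3 + 3 = 33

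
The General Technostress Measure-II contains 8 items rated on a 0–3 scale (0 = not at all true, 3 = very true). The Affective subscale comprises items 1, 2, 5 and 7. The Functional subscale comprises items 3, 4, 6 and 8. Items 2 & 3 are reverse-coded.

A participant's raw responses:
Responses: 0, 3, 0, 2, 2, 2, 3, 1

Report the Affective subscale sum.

5

Affective items: 1, 2, 5, 7.
Of these, item 2 is reverse-coded; reversed = (0+3) − raw = 3 − raw.
  item 1: 0
  item 2: 3 − 3 = 0
  item 5: 2
  item 7: 3
Sum = 0 + 0 + 2 + 3 = 5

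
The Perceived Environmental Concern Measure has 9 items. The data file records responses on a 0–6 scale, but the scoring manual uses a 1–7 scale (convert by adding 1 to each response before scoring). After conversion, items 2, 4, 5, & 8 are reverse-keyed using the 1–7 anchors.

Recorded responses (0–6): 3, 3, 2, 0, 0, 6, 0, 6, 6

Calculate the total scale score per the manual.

41

Convert to 1–7: 4, 4, 3, 1, 1, 7, 1, 7, 7
Reverse-coded (on a 1–7 scale, reversed = 8 − raw):
  item 2: 8 − 4 = 4
  item 4: 8 − 1 = 7
  item 5: 8 − 1 = 7
  item 8: 8 − 7 = 1
Scored: 4, 4, 3, 7, 7, 7, 1, 1, 7
Total = 41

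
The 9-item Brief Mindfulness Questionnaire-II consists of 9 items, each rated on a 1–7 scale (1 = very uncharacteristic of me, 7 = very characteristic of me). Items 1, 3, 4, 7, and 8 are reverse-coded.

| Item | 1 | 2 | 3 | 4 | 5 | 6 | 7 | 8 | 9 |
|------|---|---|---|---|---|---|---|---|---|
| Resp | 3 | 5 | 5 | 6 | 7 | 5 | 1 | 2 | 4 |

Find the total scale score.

44

Reverse-coded items (reversed = (1+7) − raw = 8 − raw):
  item 1: 8 − 3 = 5
  item 3: 8 − 5 = 3
  item 4: 8 − 6 = 2
  item 7: 8 − 1 = 7
  item 8: 8 − 2 = 6
After reverse-coding: 5, 5, 3, 2, 7, 5, 7, 6, 4
Total = 5 + 5 + 3 + 2 + 7 + 5 + 7 + 6 + 4 = 44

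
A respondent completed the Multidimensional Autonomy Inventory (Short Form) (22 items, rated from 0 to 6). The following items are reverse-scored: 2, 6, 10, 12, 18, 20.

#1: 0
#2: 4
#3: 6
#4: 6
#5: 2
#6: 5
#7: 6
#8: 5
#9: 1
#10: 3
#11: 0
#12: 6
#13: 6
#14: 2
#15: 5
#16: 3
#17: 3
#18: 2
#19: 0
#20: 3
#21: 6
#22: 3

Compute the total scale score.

67

Raw sum = 77. Reverse-scored items: 2, 6, 10, 12, 18, 20; their raw sum = 23.
Each reversal replaces raw with 6 − raw, changing the total by 6 − 2·raw per item.
Total = 77 + 6·6 − 2·23 = 77 + 36 − 46 = 67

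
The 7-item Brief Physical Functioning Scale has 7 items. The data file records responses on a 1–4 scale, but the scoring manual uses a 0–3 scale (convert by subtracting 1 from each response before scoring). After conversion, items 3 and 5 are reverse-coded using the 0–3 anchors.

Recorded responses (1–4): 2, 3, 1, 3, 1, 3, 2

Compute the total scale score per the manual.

Convert to 0–3: 1, 2, 0, 2, 0, 2, 1
Reverse-coded (reverse-coded value = 3 − response):
  item 3: 3 − 0 = 3
  item 5: 3 − 0 = 3
Scored: 1, 2, 3, 2, 3, 2, 1
Total = 14

14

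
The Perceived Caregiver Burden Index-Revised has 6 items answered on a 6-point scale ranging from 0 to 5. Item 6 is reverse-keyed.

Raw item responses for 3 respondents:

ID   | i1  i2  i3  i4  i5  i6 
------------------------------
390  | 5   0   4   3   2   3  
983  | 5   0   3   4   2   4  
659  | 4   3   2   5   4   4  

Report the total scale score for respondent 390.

Respondent 390 raw: 5, 0, 4, 3, 2, 3.
Reverse-coded (on a 0–5 scale, reversed = 5 − raw):
  item 1: 5
  item 2: 0
  item 3: 4
  item 4: 3
  item 5: 2
  item 6: 5 − 3 = 2
Sum = 5 + 0 + 4 + 3 + 2 + 2 = 16

16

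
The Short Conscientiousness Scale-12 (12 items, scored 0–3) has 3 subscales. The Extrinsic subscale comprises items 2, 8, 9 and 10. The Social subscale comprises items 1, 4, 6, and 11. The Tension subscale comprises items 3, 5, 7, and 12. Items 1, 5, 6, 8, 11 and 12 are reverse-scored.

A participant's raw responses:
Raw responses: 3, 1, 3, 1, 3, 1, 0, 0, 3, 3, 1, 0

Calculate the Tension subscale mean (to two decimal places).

1.50

Tension items: 3, 5, 7, 12.
Of these, items 5 and 12 are reverse-scored; reversed = (0+3) − raw = 3 − raw.
  item 3: 3
  item 5: 3 − 3 = 0
  item 7: 0
  item 12: 3 − 0 = 3
Sum = 3 + 0 + 0 + 3 = 6
Mean = 6 / 4 = 1.50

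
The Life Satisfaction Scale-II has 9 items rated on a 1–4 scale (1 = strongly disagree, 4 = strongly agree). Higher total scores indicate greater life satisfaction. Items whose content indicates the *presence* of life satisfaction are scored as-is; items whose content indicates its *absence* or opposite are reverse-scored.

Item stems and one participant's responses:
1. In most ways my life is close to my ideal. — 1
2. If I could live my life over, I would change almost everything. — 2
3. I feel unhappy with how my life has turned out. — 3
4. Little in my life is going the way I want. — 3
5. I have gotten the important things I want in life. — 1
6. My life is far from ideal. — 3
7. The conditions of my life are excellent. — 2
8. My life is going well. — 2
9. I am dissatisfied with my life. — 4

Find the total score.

16

Items 2, 3, 4, 6, 9 describe the absence/opposite of life satisfaction → reverse-score.
reversed = (1+4) − raw = 5 − raw.
  item 1: 1
  item 2: 5 − 2 = 3
  item 3: 5 − 3 = 2
  item 4: 5 − 3 = 2
  item 5: 1
  item 6: 5 − 3 = 2
  item 7: 2
  item 8: 2
  item 9: 5 − 4 = 1
Total = 1 + 3 + 2 + 2 + 1 + 2 + 2 + 2 + 1 = 16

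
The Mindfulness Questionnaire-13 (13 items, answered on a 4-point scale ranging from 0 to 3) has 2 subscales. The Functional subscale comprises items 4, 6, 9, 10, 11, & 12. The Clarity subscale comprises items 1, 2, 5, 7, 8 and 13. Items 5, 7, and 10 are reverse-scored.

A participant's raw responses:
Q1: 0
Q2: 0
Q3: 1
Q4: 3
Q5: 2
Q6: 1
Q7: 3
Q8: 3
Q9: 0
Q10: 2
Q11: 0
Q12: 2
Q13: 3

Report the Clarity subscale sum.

7

Clarity items: 1, 2, 5, 7, 8, 13.
Of these, items 5 & 7 are reverse-scored; reversed = (0+3) − raw = 3 − raw.
  item 1: 0
  item 2: 0
  item 5: 3 − 2 = 1
  item 7: 3 − 3 = 0
  item 8: 3
  item 13: 3
Sum = 0 + 0 + 1 + 0 + 3 + 3 = 7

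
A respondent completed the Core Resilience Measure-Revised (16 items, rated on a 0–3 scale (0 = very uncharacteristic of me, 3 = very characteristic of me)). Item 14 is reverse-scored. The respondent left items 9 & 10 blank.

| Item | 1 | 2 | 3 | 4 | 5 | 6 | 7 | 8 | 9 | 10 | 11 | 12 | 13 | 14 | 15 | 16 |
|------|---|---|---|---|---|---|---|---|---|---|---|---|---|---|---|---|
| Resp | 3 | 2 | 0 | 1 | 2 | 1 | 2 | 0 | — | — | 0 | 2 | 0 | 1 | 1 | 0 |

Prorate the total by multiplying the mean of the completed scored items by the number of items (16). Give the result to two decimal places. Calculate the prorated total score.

18.29

Reverse-coded (on a 0–3 scale, reversed = 3 − raw):
  item 14: 3 − 1 = 2
Completed scored items (14 of 16): 3, 2, 0, 1, 2, 1, 2, 0, 0, 2, 0, 2, 1, 0; sum = 16.
Person mean = 16 / 14 ≈ 1.1429
Prorated total = (16 / 14) × 16 = 18.29 (to 2 dp)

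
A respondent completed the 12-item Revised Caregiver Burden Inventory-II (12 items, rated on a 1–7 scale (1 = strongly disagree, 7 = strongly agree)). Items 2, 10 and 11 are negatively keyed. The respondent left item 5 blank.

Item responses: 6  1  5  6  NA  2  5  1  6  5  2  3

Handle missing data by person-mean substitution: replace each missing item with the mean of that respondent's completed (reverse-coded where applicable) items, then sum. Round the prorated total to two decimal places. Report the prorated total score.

54.55

Reverse-coded (reversed = (1+7) − raw = 8 − raw):
  item 2: 8 − 1 = 7
  item 10: 8 − 5 = 3
  item 11: 8 − 2 = 6
Completed scored items (11 of 12): 6, 7, 5, 6, 2, 5, 1, 6, 3, 6, 3; sum = 50.
Person mean = 50 / 11 ≈ 4.5455
Prorated total = (50 / 11) × 12 = 54.55 (to 2 dp)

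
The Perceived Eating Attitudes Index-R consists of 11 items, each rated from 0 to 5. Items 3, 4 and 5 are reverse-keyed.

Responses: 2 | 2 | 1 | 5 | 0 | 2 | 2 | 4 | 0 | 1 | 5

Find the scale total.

27

Apply reverse scoring (reverse-coded value = 5 − response):
  item 3: 5 − 1 = 4
  item 4: 5 − 5 = 0
  item 5: 5 − 0 = 5
After reverse-coding: 2, 2, 4, 0, 5, 2, 2, 4, 0, 1, 5
Total = 2 + 2 + 4 + 0 + 5 + 2 + 2 + 4 + 0 + 1 + 5 = 27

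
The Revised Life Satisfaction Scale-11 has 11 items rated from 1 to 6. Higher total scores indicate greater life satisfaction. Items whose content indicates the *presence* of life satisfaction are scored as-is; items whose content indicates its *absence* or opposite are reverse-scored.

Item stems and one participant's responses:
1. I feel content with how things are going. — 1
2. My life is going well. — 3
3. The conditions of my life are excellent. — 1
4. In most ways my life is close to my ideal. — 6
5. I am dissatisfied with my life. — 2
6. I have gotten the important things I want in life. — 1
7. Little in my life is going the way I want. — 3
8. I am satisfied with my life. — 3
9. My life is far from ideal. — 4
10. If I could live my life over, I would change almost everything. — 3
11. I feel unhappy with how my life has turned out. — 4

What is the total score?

34

Items 5, 7, 9, 10, 11 describe the absence/opposite of life satisfaction → reverse-score.
reverse-coded value = 7 − response.
  item 1: 1
  item 2: 3
  item 3: 1
  item 4: 6
  item 5: 7 − 2 = 5
  item 6: 1
  item 7: 7 − 3 = 4
  item 8: 3
  item 9: 7 − 4 = 3
  item 10: 7 − 3 = 4
  item 11: 7 − 4 = 3
Total = 1 + 3 + 1 + 6 + 5 + 1 + 4 + 3 + 3 + 4 + 3 = 34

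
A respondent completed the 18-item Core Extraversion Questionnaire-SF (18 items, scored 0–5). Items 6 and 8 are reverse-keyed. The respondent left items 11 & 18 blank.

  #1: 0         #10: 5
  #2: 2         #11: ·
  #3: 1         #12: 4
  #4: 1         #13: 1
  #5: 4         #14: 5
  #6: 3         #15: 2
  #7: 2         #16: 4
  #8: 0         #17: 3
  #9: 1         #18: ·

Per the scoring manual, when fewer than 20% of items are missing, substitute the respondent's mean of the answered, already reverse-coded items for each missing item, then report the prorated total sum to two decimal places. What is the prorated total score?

47.25

Reverse-coded (reverse-coded value = 5 − response):
  item 6: 5 − 3 = 2
  item 8: 5 − 0 = 5
Completed scored items (16 of 18): 0, 2, 1, 1, 4, 2, 2, 5, 1, 5, 4, 1, 5, 2, 4, 3; sum = 42.
Person mean = 42 / 16 ≈ 2.6250
Prorated total = (42 / 16) × 18 = 47.25 (to 2 dp)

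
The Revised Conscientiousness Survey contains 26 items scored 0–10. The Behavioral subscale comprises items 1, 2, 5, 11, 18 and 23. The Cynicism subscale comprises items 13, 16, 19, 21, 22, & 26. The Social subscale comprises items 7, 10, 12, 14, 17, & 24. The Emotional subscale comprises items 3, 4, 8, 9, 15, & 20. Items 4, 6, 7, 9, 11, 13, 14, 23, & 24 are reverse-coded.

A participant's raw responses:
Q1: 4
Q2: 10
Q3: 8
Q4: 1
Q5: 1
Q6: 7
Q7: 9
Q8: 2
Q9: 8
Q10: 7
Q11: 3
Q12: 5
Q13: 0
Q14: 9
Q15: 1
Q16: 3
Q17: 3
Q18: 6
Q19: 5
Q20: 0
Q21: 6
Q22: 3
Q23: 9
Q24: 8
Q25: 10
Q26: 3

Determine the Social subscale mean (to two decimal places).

Social items: 7, 10, 12, 14, 17, 24.
Of these, items 7, 14 and 24 are reverse-coded; reversed = (0+10) − raw = 10 − raw.
  item 7: 10 − 9 = 1
  item 10: 7
  item 12: 5
  item 14: 10 − 9 = 1
  item 17: 3
  item 24: 10 − 8 = 2
Sum = 1 + 7 + 5 + 1 + 3 + 2 = 19
Mean = 19 / 6 = 3.17

3.17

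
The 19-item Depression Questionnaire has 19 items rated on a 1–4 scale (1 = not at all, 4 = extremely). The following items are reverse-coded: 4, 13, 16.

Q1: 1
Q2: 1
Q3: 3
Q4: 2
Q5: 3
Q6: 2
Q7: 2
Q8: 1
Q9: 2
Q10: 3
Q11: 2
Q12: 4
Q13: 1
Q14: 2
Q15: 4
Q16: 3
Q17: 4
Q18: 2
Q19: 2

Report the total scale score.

Raw sum = 44. Reverse-coded items: 4, 13, 16; their raw sum = 6.
Each reversal replaces raw with 5 − raw, changing the total by 5 − 2·raw per item.
Total = 44 + 3·5 − 2·6 = 44 + 15 − 12 = 47

47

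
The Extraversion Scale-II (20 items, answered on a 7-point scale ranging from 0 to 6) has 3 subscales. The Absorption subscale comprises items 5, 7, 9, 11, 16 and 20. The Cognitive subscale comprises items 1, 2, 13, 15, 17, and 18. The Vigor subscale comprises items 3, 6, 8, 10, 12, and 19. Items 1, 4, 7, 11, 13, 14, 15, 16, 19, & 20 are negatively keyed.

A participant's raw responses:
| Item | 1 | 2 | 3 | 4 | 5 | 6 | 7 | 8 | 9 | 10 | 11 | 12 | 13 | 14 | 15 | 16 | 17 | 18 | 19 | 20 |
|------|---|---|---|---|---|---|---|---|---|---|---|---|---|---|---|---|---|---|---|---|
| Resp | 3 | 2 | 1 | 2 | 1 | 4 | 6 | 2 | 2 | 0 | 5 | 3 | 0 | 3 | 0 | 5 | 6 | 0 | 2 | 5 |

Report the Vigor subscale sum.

14

Vigor items: 3, 6, 8, 10, 12, 19.
Of these, item 19 is negatively keyed; reverse-coded value = 6 − response.
  item 3: 1
  item 6: 4
  item 8: 2
  item 10: 0
  item 12: 3
  item 19: 6 − 2 = 4
Sum = 1 + 4 + 2 + 0 + 3 + 4 = 14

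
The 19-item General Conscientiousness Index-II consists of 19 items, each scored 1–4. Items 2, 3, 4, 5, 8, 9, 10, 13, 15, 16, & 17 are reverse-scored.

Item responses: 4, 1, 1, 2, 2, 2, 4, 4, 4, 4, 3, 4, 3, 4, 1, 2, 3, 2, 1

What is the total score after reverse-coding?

Apply reverse scoring (reverse-coded value = 5 − response):
  item 2: 5 − 1 = 4
  item 3: 5 − 1 = 4
  item 4: 5 − 2 = 3
  item 5: 5 − 2 = 3
  item 8: 5 − 4 = 1
  item 9: 5 − 4 = 1
  item 10: 5 − 4 = 1
  item 13: 5 − 3 = 2
  item 15: 5 − 1 = 4
  item 16: 5 − 2 = 3
  item 17: 5 − 3 = 2
Scored responses: 4, 4, 4, 3, 3, 2, 4, 1, 1, 1, 3, 4, 2, 4, 4, 3, 2, 2, 1
Total = 4 + 4 + 4 + 3 + 3 + 2 + 4 + 1 + 1 + 1 + 3 + 4 + 2 + 4 + 4 + 3 + 2 + 2 + 1 = 52

52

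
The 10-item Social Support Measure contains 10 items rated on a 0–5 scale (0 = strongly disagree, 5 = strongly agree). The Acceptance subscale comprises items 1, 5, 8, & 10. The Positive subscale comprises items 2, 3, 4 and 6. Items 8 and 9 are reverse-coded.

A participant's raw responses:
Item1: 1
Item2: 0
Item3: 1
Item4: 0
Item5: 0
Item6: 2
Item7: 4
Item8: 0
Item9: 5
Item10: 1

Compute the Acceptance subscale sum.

7

Acceptance items: 1, 5, 8, 10.
Of these, item 8 is reverse-coded; reversed = (0+5) − raw = 5 − raw.
  item 1: 1
  item 5: 0
  item 8: 5 − 0 = 5
  item 10: 1
Sum = 1 + 0 + 5 + 1 = 7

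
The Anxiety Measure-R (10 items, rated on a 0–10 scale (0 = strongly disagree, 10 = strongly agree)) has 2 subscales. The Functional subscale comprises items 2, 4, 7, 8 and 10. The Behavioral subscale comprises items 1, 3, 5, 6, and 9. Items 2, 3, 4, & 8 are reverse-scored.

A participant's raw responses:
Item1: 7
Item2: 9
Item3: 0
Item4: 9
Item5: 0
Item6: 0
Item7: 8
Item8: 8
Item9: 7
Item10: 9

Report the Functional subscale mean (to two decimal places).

4.20

Functional items: 2, 4, 7, 8, 10.
Of these, items 2, 4, and 8 are reverse-scored; on a 0–10 scale, reversed = 10 − raw.
  item 2: 10 − 9 = 1
  item 4: 10 − 9 = 1
  item 7: 8
  item 8: 10 − 8 = 2
  item 10: 9
Sum = 1 + 1 + 8 + 2 + 9 = 21
Mean = 21 / 5 = 4.20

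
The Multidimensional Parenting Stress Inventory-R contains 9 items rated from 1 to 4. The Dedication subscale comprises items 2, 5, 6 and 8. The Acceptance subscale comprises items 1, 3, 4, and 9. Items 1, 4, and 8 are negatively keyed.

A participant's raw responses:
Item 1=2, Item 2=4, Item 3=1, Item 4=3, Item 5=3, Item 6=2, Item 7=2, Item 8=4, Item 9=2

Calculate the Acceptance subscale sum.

8

Acceptance items: 1, 3, 4, 9.
Of these, items 1 & 4 are negatively keyed; reverse-coded value = 5 − response.
  item 1: 5 − 2 = 3
  item 3: 1
  item 4: 5 − 3 = 2
  item 9: 2
Sum = 3 + 1 + 2 + 2 = 8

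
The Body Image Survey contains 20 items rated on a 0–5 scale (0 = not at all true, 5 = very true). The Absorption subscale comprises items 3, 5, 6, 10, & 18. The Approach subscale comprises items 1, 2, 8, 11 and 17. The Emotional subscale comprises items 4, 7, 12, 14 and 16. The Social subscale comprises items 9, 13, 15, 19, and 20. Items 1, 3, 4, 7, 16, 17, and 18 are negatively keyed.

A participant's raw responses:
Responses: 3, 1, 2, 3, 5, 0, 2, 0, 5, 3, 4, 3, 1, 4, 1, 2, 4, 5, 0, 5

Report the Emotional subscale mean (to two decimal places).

Emotional items: 4, 7, 12, 14, 16.
Of these, items 4, 7, & 16 are negatively keyed; on a 0–5 scale, reversed = 5 − raw.
  item 4: 5 − 3 = 2
  item 7: 5 − 2 = 3
  item 12: 3
  item 14: 4
  item 16: 5 − 2 = 3
Sum = 2 + 3 + 3 + 4 + 3 = 15
Mean = 15 / 5 = 3.00

3.00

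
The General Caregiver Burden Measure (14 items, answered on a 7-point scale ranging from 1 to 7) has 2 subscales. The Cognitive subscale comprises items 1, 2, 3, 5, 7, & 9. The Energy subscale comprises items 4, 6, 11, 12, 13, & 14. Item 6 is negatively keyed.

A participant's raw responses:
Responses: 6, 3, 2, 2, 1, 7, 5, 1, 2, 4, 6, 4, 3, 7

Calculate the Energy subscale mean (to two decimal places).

Energy items: 4, 6, 11, 12, 13, 14.
Of these, item 6 is negatively keyed; reversed = (1+7) − raw = 8 − raw.
  item 4: 2
  item 6: 8 − 7 = 1
  item 11: 6
  item 12: 4
  item 13: 3
  item 14: 7
Sum = 2 + 1 + 6 + 4 + 3 + 7 = 23
Mean = 23 / 6 = 3.83

3.83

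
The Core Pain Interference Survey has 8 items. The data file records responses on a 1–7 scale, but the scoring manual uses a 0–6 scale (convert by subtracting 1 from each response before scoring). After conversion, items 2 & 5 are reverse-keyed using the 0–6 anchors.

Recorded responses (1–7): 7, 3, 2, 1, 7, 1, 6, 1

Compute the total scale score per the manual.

Convert to 0–6: 6, 2, 1, 0, 6, 0, 5, 0
Reverse-coded (reverse-coded value = 6 − response):
  item 2: 6 − 2 = 4
  item 5: 6 − 6 = 0
Scored: 6, 4, 1, 0, 0, 0, 5, 0
Total = 16

16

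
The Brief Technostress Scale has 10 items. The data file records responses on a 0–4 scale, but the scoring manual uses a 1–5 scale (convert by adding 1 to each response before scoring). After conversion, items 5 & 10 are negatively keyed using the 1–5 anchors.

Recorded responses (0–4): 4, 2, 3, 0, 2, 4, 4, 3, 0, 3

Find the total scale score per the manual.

Convert to 1–5: 5, 3, 4, 1, 3, 5, 5, 4, 1, 4
Reverse-coded (reversed = (1+5) − raw = 6 − raw):
  item 5: 6 − 3 = 3
  item 10: 6 − 4 = 2
Scored: 5, 3, 4, 1, 3, 5, 5, 4, 1, 2
Total = 33

33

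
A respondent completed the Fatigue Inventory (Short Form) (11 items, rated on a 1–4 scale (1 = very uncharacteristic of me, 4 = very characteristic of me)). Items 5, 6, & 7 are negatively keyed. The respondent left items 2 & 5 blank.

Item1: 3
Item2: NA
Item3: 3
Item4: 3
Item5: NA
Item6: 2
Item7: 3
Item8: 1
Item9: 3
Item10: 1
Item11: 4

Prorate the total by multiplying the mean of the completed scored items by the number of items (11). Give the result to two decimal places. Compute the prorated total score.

Reverse-coded (reverse-coded value = 5 − response):
  item 6: 5 − 2 = 3
  item 7: 5 − 3 = 2
Completed scored items (9 of 11): 3, 3, 3, 3, 2, 1, 3, 1, 4; sum = 23.
Person mean = 23 / 9 ≈ 2.5556
Prorated total = (23 / 9) × 11 = 28.11 (to 2 dp)

28.11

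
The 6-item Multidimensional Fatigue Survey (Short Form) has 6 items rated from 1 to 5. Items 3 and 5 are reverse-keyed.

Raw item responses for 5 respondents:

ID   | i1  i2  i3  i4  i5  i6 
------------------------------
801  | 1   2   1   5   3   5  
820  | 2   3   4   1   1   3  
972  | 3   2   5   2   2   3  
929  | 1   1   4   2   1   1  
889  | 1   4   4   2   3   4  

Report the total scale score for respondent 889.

16

Respondent 889 raw: 1, 4, 4, 2, 3, 4.
Reverse-coded (reverse-coded value = 6 − response):
  item 1: 1
  item 2: 4
  item 3: 6 − 4 = 2
  item 4: 2
  item 5: 6 − 3 = 3
  item 6: 4
Sum = 1 + 4 + 2 + 2 + 3 + 4 = 16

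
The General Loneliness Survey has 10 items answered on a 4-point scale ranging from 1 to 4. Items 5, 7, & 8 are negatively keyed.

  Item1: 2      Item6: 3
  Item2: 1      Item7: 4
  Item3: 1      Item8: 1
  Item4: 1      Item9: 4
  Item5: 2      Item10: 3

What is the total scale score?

23

Raw sum = 22. Negatively keyed items: 5, 7, 8; their raw sum = 7.
Each reversal replaces raw with 5 − raw, changing the total by 5 − 2·raw per item.
Total = 22 + 3·5 − 2·7 = 22 + 15 − 14 = 23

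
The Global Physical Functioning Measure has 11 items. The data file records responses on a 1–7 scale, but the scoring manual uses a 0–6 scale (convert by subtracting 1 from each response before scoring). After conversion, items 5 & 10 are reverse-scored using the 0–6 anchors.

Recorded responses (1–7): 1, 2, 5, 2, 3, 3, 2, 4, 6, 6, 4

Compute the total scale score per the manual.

Convert to 0–6: 0, 1, 4, 1, 2, 2, 1, 3, 5, 5, 3
Reverse-coded (on a 0–6 scale, reversed = 6 − raw):
  item 5: 6 − 2 = 4
  item 10: 6 − 5 = 1
Scored: 0, 1, 4, 1, 4, 2, 1, 3, 5, 1, 3
Total = 25

25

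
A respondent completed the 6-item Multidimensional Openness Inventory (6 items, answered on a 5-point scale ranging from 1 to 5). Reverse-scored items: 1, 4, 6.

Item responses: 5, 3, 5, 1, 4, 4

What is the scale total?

20

Reversing items 1, 4, and 6 with 6 − raw:
Total = (6−5) + 3 + 5 + (6−1) + 4 + (6−4)
      = 1 + 3 + 5 + 5 + 4 + 2 = 20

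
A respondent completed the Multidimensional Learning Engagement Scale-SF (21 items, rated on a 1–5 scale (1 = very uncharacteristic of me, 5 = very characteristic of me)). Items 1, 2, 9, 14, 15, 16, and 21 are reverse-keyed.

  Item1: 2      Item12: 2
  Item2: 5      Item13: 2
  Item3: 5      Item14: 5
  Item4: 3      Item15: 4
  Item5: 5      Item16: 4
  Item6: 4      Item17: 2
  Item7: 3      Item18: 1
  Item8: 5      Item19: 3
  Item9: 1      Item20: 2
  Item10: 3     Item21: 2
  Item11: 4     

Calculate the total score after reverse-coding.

Reverse-coded items (reversed = (1+5) − raw = 6 − raw):
  item 1: 6 − 2 = 4
  item 2: 6 − 5 = 1
  item 9: 6 − 1 = 5
  item 14: 6 − 5 = 1
  item 15: 6 − 4 = 2
  item 16: 6 − 4 = 2
  item 21: 6 − 2 = 4
Scored responses: 4, 1, 5, 3, 5, 4, 3, 5, 5, 3, 4, 2, 2, 1, 2, 2, 2, 1, 3, 2, 4
Total = 4 + 1 + 5 + 3 + 5 + 4 + 3 + 5 + 5 + 3 + 4 + 2 + 2 + 1 + 2 + 2 + 2 + 1 + 3 + 2 + 4 = 63

63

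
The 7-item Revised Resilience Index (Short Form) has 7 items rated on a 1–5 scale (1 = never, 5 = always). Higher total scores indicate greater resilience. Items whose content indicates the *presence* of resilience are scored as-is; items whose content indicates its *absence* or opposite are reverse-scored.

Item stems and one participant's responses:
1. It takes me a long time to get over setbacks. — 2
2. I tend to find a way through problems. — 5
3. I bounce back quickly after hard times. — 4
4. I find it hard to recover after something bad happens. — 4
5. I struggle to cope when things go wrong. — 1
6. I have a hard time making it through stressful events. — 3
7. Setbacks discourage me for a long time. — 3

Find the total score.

Items 1, 4, 5, 6, 7 describe the absence/opposite of resilience → reverse-score.
on a 1–5 scale, reversed = 6 − raw.
  item 1: 6 − 2 = 4
  item 2: 5
  item 3: 4
  item 4: 6 − 4 = 2
  item 5: 6 − 1 = 5
  item 6: 6 − 3 = 3
  item 7: 6 − 3 = 3
Total = 4 + 5 + 4 + 2 + 5 + 3 + 3 = 26

26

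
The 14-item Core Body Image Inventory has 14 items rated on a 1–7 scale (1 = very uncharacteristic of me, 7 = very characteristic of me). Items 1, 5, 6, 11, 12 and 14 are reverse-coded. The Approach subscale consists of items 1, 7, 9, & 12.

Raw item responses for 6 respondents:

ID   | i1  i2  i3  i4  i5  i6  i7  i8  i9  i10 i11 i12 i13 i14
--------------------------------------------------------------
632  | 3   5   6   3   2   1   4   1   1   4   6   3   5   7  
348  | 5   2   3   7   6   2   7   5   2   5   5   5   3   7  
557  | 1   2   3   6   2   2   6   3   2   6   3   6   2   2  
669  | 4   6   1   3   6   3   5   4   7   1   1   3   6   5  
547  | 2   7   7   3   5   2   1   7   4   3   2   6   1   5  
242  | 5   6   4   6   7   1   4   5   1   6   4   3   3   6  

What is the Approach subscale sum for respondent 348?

Respondent 348 raw: 5, 2, 3, 7, 6, 2, 7, 5, 2, 5, 5, 5, 3, 7.
Approach items: 1, 7, 9, 12.
Reverse-coded (reverse-coded value = 8 − response):
  item 1: 8 − 5 = 3
  item 7: 7
  item 9: 2
  item 12: 8 − 5 = 3
Sum = 3 + 7 + 2 + 3 = 15

15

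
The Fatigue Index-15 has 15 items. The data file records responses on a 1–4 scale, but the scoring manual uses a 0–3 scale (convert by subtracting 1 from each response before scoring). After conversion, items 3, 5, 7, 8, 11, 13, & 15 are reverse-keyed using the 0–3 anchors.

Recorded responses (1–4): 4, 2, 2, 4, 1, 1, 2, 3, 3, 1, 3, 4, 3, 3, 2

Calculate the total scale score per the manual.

Convert to 0–3: 3, 1, 1, 3, 0, 0, 1, 2, 2, 0, 2, 3, 2, 2, 1
Reverse-coded (reverse-coded value = 3 − response):
  item 3: 3 − 1 = 2
  item 5: 3 − 0 = 3
  item 7: 3 − 1 = 2
  item 8: 3 − 2 = 1
  item 11: 3 − 2 = 1
  item 13: 3 − 2 = 1
  item 15: 3 − 1 = 2
Scored: 3, 1, 2, 3, 3, 0, 2, 1, 2, 0, 1, 3, 1, 2, 2
Total = 26

26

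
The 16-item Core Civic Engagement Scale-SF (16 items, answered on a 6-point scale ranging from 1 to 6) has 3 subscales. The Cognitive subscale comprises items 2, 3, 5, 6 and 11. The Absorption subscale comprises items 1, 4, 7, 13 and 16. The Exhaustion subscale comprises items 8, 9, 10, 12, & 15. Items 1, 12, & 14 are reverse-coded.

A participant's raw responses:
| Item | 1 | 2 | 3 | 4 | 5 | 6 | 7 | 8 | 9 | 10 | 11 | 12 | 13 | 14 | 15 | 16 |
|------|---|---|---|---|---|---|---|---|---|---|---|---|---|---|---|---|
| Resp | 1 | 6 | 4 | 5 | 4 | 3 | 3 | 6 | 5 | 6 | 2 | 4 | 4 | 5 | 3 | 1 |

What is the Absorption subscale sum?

19

Absorption items: 1, 4, 7, 13, 16.
Of these, item 1 is reverse-coded; on a 1–6 scale, reversed = 7 − raw.
  item 1: 7 − 1 = 6
  item 4: 5
  item 7: 3
  item 13: 4
  item 16: 1
Sum = 6 + 5 + 3 + 4 + 1 = 19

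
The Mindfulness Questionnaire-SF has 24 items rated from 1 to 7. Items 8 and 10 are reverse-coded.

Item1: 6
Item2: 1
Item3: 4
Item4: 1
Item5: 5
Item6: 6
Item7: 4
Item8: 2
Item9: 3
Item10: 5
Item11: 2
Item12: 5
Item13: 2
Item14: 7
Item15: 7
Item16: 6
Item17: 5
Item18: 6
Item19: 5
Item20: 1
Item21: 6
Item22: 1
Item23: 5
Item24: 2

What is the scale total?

99

Apply reverse scoring (on a 1–7 scale, reversed = 8 − raw):
  item 8: 8 − 2 = 6
  item 10: 8 − 5 = 3
After reverse-coding: 6, 1, 4, 1, 5, 6, 4, 6, 3, 3, 2, 5, 2, 7, 7, 6, 5, 6, 5, 1, 6, 1, 5, 2
Total = 6 + 1 + 4 + 1 + 5 + 6 + 4 + 6 + 3 + 3 + 2 + 5 + 2 + 7 + 7 + 6 + 5 + 6 + 5 + 1 + 6 + 1 + 5 + 2 = 99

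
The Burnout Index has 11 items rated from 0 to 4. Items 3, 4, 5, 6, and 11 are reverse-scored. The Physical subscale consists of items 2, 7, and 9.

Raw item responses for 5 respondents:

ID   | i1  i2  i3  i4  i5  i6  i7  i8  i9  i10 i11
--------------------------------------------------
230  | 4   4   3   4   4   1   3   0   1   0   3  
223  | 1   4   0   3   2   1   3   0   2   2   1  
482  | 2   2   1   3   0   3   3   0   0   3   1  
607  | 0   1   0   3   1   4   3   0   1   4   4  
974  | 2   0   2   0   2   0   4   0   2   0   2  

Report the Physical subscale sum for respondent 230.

Respondent 230 raw: 4, 4, 3, 4, 4, 1, 3, 0, 1, 0, 3.
Physical items: 2, 7, 9.
Reverse-coded (reversed = (0+4) − raw = 4 − raw):
  item 2: 4
  item 7: 3
  item 9: 1
Sum = 4 + 3 + 1 = 8

8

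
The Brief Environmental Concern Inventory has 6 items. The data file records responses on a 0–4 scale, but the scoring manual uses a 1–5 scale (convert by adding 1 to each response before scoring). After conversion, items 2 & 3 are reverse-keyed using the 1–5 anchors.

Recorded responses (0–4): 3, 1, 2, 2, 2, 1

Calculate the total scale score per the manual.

19

Convert to 1–5: 4, 2, 3, 3, 3, 2
Reverse-coded (on a 1–5 scale, reversed = 6 − raw):
  item 2: 6 − 2 = 4
  item 3: 6 − 3 = 3
Scored: 4, 4, 3, 3, 3, 2
Total = 19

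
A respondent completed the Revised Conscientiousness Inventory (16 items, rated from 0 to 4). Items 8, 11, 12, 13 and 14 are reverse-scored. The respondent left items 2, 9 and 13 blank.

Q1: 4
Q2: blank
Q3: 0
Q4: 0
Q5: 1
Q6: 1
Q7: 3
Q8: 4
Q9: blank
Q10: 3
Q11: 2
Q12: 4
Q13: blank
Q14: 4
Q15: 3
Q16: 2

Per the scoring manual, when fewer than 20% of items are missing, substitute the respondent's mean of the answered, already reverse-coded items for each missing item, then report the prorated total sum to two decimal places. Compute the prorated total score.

Reverse-coded (reverse-coded value = 4 − response):
  item 8: 4 − 4 = 0
  item 11: 4 − 2 = 2
  item 12: 4 − 4 = 0
  item 14: 4 − 4 = 0
Completed scored items (13 of 16): 4, 0, 0, 1, 1, 3, 0, 3, 2, 0, 0, 3, 2; sum = 19.
Person mean = 19 / 13 ≈ 1.4615
Prorated total = (19 / 13) × 16 = 23.38 (to 2 dp)

23.38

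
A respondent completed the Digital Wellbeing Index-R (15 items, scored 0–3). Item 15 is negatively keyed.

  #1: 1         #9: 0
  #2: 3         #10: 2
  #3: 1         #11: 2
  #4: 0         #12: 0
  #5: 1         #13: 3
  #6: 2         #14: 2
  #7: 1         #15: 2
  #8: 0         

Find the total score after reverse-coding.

19

Reverse-coded items (reversed = (0+3) − raw = 3 − raw):
  item 15: 3 − 2 = 1
Scored responses: 1, 3, 1, 0, 1, 2, 1, 0, 0, 2, 2, 0, 3, 2, 1
Total = 1 + 3 + 1 + 0 + 1 + 2 + 1 + 0 + 0 + 2 + 2 + 0 + 3 + 2 + 1 = 19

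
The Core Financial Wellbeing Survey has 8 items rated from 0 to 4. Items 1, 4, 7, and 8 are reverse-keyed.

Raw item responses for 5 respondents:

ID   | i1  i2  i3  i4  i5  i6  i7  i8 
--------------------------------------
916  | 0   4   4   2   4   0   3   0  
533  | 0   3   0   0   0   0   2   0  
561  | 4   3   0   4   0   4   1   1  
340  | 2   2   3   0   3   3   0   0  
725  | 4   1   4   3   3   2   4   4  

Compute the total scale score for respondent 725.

11

Respondent 725 raw: 4, 1, 4, 3, 3, 2, 4, 4.
Reverse-coded (reversed = (0+4) − raw = 4 − raw):
  item 1: 4 − 4 = 0
  item 2: 1
  item 3: 4
  item 4: 4 − 3 = 1
  item 5: 3
  item 6: 2
  item 7: 4 − 4 = 0
  item 8: 4 − 4 = 0
Sum = 0 + 1 + 4 + 1 + 3 + 2 + 0 + 0 = 11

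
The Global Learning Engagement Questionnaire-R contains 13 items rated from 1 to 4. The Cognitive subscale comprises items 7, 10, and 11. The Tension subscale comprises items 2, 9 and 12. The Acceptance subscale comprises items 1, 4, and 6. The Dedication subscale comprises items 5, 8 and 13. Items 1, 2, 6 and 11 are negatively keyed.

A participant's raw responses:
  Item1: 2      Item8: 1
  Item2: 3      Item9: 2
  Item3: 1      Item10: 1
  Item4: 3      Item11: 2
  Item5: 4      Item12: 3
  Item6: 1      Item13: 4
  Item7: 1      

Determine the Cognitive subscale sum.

Cognitive items: 7, 10, 11.
Of these, item 11 is negatively keyed; reverse-coded value = 5 − response.
  item 7: 1
  item 10: 1
  item 11: 5 − 2 = 3
Sum = 1 + 1 + 3 = 5

5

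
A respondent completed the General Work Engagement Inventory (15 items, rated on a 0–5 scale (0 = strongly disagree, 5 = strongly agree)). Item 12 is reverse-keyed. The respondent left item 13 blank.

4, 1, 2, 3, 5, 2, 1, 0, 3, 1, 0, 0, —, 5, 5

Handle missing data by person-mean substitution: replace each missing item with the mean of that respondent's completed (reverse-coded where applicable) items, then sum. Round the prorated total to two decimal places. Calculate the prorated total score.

Reverse-coded (reverse-coded value = 5 − response):
  item 12: 5 − 0 = 5
Completed scored items (14 of 15): 4, 1, 2, 3, 5, 2, 1, 0, 3, 1, 0, 5, 5, 5; sum = 37.
Person mean = 37 / 14 ≈ 2.6429
Prorated total = (37 / 14) × 15 = 39.64 (to 2 dp)

39.64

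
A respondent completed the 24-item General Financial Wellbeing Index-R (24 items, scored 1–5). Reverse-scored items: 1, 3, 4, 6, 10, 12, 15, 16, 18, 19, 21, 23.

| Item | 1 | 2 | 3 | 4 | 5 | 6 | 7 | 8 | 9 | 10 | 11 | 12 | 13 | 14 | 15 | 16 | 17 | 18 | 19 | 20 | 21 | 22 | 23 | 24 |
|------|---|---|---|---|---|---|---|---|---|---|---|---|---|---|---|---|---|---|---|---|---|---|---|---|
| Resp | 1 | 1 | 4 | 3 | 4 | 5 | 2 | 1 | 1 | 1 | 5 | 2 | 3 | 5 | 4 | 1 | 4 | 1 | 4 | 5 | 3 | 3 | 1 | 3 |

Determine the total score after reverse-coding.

Raw sum = 67. Reverse-scored items: 1, 3, 4, 6, 10, 12, 15, 16, 18, 19, 21, 23; their raw sum = 30.
Each reversal replaces raw with 6 − raw, changing the total by 6 − 2·raw per item.
Total = 67 + 12·6 − 2·30 = 67 + 72 − 60 = 79

79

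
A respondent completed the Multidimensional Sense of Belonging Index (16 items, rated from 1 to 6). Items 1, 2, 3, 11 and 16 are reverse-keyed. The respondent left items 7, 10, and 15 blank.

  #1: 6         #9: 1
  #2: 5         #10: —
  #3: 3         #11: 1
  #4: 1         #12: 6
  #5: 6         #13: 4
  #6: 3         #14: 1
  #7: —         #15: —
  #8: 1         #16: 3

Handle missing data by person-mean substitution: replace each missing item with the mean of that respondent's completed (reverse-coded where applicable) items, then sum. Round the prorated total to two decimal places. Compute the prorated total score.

49.23

Reverse-coded (reverse-coded value = 7 − response):
  item 1: 7 − 6 = 1
  item 2: 7 − 5 = 2
  item 3: 7 − 3 = 4
  item 11: 7 − 1 = 6
  item 16: 7 − 3 = 4
Completed scored items (13 of 16): 1, 2, 4, 1, 6, 3, 1, 1, 6, 6, 4, 1, 4; sum = 40.
Person mean = 40 / 13 ≈ 3.0769
Prorated total = (40 / 13) × 16 = 49.23 (to 2 dp)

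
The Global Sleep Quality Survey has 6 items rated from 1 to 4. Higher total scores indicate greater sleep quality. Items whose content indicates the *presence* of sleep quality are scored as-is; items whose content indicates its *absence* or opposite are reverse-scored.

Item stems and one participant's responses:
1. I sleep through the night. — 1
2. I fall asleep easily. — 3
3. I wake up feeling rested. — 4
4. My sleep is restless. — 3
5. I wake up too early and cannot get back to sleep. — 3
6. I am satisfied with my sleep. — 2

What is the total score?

14

Items 4, 5 describe the absence/opposite of sleep quality → reverse-score.
reversed = (1+4) − raw = 5 − raw.
  item 1: 1
  item 2: 3
  item 3: 4
  item 4: 5 − 3 = 2
  item 5: 5 − 3 = 2
  item 6: 2
Total = 1 + 3 + 4 + 2 + 2 + 2 = 14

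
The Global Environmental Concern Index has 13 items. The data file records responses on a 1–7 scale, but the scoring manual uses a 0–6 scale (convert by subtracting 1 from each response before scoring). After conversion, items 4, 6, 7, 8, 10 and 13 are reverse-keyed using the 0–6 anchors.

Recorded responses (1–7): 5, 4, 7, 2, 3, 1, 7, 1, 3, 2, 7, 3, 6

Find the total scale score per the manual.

48

Convert to 0–6: 4, 3, 6, 1, 2, 0, 6, 0, 2, 1, 6, 2, 5
Reverse-coded (reverse-coded value = 6 − response):
  item 4: 6 − 1 = 5
  item 6: 6 − 0 = 6
  item 7: 6 − 6 = 0
  item 8: 6 − 0 = 6
  item 10: 6 − 1 = 5
  item 13: 6 − 5 = 1
Scored: 4, 3, 6, 5, 2, 6, 0, 6, 2, 5, 6, 2, 1
Total = 48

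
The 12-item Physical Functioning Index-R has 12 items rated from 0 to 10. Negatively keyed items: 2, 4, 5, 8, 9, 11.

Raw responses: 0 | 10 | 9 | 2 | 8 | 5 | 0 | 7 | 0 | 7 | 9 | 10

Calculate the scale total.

Raw sum = 67. Negatively keyed items: 2, 4, 5, 8, 9, 11; their raw sum = 36.
Each reversal replaces raw with 10 − raw, changing the total by 10 − 2·raw per item.
Total = 67 + 6·10 − 2·36 = 67 + 60 − 72 = 55

55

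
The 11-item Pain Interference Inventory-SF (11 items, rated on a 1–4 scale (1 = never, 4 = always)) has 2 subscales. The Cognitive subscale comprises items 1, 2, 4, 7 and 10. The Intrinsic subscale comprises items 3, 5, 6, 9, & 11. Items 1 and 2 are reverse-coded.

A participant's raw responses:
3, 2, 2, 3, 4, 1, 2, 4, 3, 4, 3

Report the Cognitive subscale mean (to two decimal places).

2.80

Cognitive items: 1, 2, 4, 7, 10.
Of these, items 1 and 2 are reverse-coded; reverse-coded value = 5 − response.
  item 1: 5 − 3 = 2
  item 2: 5 − 2 = 3
  item 4: 3
  item 7: 2
  item 10: 4
Sum = 2 + 3 + 3 + 2 + 4 = 14
Mean = 14 / 5 = 2.80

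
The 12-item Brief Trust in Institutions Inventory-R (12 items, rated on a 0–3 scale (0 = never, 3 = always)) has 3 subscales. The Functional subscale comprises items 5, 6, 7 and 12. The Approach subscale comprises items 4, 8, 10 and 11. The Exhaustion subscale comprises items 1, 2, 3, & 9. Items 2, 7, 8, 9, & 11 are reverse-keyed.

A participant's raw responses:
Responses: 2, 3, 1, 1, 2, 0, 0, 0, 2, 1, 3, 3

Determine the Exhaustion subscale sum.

4

Exhaustion items: 1, 2, 3, 9.
Of these, items 2 & 9 are reverse-keyed; on a 0–3 scale, reversed = 3 − raw.
  item 1: 2
  item 2: 3 − 3 = 0
  item 3: 1
  item 9: 3 − 2 = 1
Sum = 2 + 0 + 1 + 1 = 4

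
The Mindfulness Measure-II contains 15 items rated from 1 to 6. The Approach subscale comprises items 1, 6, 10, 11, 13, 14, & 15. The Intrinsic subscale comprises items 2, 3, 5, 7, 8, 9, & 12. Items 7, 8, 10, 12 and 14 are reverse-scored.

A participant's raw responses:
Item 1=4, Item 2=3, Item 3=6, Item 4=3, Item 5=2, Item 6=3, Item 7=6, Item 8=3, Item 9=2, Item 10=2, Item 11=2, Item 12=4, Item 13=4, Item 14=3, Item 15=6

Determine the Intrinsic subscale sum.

21

Intrinsic items: 2, 3, 5, 7, 8, 9, 12.
Of these, items 7, 8 and 12 are reverse-scored; reverse-coded value = 7 − response.
  item 2: 3
  item 3: 6
  item 5: 2
  item 7: 7 − 6 = 1
  item 8: 7 − 3 = 4
  item 9: 2
  item 12: 7 − 4 = 3
Sum = 3 + 6 + 2 + 1 + 4 + 2 + 3 = 21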